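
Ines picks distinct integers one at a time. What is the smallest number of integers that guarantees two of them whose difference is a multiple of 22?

Integers whose pairwise differences are multiples of 22 are exactly those sharing a remainder mod 22. By the pigeonhole principle, the 22 residue classes mod 22 are the pigeonholes.
With 22 integers one could put 1 in each residue class and have no class reach 2.
The 23rd integer pushes some class to 2, so 22·1 + 1 = 23.

23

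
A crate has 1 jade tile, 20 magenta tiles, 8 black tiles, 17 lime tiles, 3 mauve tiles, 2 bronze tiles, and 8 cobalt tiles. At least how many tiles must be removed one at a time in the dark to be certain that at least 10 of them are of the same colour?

Pigeonhole: put each drawn tile into a box by colour. The largest draw with every box below 10 takes min(count, 9) from each colour; colours with fewer than 9 contribute all they have.
Σ min(cᵢ, 9) = 1 + 9 + 8 + 9 + 3 + 2 + 8 = 40.
Draw number 40 + 1 = 41 must push one box to 10.

41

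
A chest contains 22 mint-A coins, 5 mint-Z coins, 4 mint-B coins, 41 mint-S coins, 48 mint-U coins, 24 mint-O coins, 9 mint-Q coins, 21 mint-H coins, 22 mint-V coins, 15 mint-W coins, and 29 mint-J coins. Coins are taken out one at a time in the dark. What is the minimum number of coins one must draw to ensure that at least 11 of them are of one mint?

99

An adversary could hand out at most 10 coins per mint (mint-Z, mint-B, mint-Q run out sooner): 10 + 5 + 4 + 10 + 10 + 10 + 9 + 10 + 10 + 10 + 10 = 98 coins and still no mint has 11.
By pigeonhole, one more coin lands in a mint already at 10, so 99 draws are enough and 98 are not.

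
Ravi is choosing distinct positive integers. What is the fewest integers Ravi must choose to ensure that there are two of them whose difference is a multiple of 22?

Integers whose pairwise differences are multiples of 22 are exactly those sharing a remainder mod 22. The 22 residue classes mod 22 are the pigeonholes.
With 22 integers one could put 1 in each residue class and have no class reach 2.
The 23rd integer pushes some class to 2, so 22·1 + 1 = 23.

23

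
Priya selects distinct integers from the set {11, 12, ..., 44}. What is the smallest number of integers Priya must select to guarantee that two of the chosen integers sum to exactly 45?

23

Group the elements by complementary pair {x, 45−x}: {11,34}, {12,33}, {13,32}, …, giving 12 two-element pairs and 10 integers whose partner 45−x falls outside [11,44].
Pigeonhole: treating each of those 22 groups as a pigeonhole, one can pick one integer per group — 22 integers — with no two summing to 45.
The 23rd integer lands in an occupied pair, forcing a sum of 45.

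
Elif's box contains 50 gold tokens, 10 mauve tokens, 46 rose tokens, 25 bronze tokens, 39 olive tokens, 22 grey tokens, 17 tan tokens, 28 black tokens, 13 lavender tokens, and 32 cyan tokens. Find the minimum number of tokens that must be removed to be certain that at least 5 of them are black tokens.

259

In the worst case for collecting black tokens, every non-black token comes out first.
There are 50 + 10 + 46 + 25 + 39 + 22 + 17 + 13 + 32 = 254 non-black tokens altogether.
After those, each further token must be black, so 254 + 5 = 259 draws guarantee 5 black tokens.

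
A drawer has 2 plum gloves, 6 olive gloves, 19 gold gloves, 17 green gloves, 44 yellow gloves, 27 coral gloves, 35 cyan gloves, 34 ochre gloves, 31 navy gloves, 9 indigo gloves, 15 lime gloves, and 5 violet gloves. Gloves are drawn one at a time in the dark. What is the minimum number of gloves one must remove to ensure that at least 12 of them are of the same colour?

111

By pigeonhole, the 12 colours are the holes; the gloves drawn are the pigeons.
To avoid 12 of any one colour, the worst case takes at most 11 of each colour, or every glove of a colour that has fewer than 11.
That gives 2 + 6 + 11 + 11 + 11 + 11 + 11 + 11 + 11 + 9 + 11 + 5 = 110 gloves with no colour reaching 12.
The next glove forces some colour to 12, so 110 + 1 = 111.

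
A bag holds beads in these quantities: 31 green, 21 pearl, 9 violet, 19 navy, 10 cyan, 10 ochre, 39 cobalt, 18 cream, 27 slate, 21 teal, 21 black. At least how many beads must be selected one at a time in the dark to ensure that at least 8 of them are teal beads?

213

In the worst case for collecting teal beads, every non-teal bead comes out first.
There are 31 + 21 + 9 + 19 + 10 + 10 + 39 + 18 + 27 + 21 = 205 non-teal beads altogether.
After those, each further bead must be teal, so 205 + 8 = 213 draws guarantee 8 teal beads.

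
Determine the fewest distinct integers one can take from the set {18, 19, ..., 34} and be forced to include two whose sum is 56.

12

Two chosen integers sum to 56 exactly when both halves of some pair {x, 56−x} with 22 ≤ x ≤ 56−x ≤ 34 are chosen — 6 such pairs.
The remaining 5 elements (those with no distinct partner in range) can never complete a 56-sum, so the worst case takes all of them and one from each pair: 5 + 6 = 11.
The 12th integer has to be the second member of some pair, so 11 + 1 = 12.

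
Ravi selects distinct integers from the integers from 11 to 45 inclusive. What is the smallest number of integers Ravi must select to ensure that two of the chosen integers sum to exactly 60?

A set avoiding the sum 60 can contain at most one of each pair {x, 60−x}, plus the 5 elements whose complement lies outside the range or equal to its own complement.
The integers 11, …, 30 (20 of them) are such a set: any two sum to at least 11+12 = 23 and at most 29+30 = 59 < 60.
By pigeonhole, any 21st integer completes one of the 15 pairs, so 21 choices force a sum of 60.

21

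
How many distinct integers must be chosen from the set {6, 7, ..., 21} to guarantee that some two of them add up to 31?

11

Group the elements by complementary pair {x, 31−x}: {10,21}, {11,20}, {12,19}, …, giving 6 two-element pairs and 4 integers whose partner 31−x falls outside [6,21].
Treating each of those 10 groups as a pigeonhole, one can pick one integer per group — 10 integers — with no two summing to 31.
The 11th integer lands in an occupied pair, forcing a sum of 31.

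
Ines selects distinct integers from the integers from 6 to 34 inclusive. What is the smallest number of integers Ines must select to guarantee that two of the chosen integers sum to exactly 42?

Two chosen integers sum to 42 exactly when both halves of some pair {x, 42−x} with 8 ≤ x ≤ 42−x ≤ 34 are chosen — 13 such pairs.
The remaining 3 elements (those with no distinct partner in range) can never complete a 42-sum, so the worst case takes all of them and one from each pair: 3 + 13 = 16.
The 17th integer has to be the second member of some pair, so 16 + 1 = 17.

17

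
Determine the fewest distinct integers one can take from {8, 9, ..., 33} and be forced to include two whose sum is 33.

Two chosen integers sum to 33 exactly when both halves of some pair {x, 33−x} with 8 ≤ x ≤ 33−x ≤ 25 are chosen — 9 such pairs.
The remaining 8 elements (those with no distinct partner in range) can never complete a 33-sum, so the worst case takes all of them and one from each pair: 8 + 9 = 17.
By the pigeonhole principle, the 18th integer has to be the second member of some pair, so 17 + 1 = 18.

18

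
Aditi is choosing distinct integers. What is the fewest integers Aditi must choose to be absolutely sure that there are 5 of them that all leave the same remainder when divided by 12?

49

The 12 residue classes mod 12 are the pigeonholes.
With 48 integers one could put 4 in each residue class and have no class reach 5.
The 49th integer pushes some class to 5, so 12·4 + 1 = 49.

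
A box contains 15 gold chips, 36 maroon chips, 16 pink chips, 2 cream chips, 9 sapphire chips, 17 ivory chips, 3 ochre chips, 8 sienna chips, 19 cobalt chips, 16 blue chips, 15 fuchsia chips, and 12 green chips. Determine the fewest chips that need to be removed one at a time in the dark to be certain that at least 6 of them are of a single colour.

56

By the pigeonhole principle, put each drawn chip into a box by colour. The largest draw with every box below 6 takes min(count, 5) from each colour; colours with fewer than 5 contribute all they have.
Σ min(cᵢ, 5) = 5 + 5 + 5 + 2 + 5 + 5 + 3 + 5 + 5 + 5 + 5 + 5 = 55.
Draw number 55 + 1 = 56 must push one box to 6.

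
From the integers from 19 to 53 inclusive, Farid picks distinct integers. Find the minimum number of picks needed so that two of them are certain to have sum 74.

A set avoiding the sum 74 can contain at most one of each pair {x, 74−x}, plus the 3 elements whose complement lies outside the range or equal to its own complement.
The integers 19, …, 37 (19 of them) are such a set: any two sum to at least 19+20 = 39 and at most 36+37 = 73 < 74.
Any 20th integer completes one of the 16 pairs, so 20 choices force a sum of 74.

20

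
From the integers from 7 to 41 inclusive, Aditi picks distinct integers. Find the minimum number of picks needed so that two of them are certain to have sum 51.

Two chosen integers sum to 51 exactly when both halves of some pair {x, 51−x} with 10 ≤ x ≤ 51−x ≤ 41 are chosen — 16 such pairs.
The remaining 3 elements (those with no distinct partner in range) can never complete a 51-sum, so the worst case takes all of them and one from each pair: 3 + 16 = 19.
Pigeonhole: the 20th integer has to be the second member of some pair, so 19 + 1 = 20.

20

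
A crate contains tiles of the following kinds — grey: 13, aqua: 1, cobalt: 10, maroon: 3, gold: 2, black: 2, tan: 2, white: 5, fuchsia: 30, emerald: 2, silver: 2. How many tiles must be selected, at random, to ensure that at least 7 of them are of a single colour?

38

Pigeonhole: put each drawn tile into a box by colour. The largest draw with every box below 7 takes min(count, 6) from each colour; colours with fewer than 6 contribute all they have.
Σ min(cᵢ, 6) = 6 + 1 + 6 + 3 + 2 + 2 + 2 + 5 + 6 + 2 + 2 = 37.
Draw number 37 + 1 = 38 must push one box to 7.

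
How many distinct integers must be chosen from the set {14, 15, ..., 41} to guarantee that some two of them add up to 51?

17

A set avoiding the sum 51 can contain at most one of each pair {x, 51−x}, plus the 4 elements whose complement lies outside the range.
The integers 26, …, 41 (16 of them) are such a set: any two sum to at least 26+27 = 53 > 51.
Any 17th integer completes one of the 12 pairs, so 17 choices force a sum of 51.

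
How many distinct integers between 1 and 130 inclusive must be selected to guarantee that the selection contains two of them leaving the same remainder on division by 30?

31

By the pigeonhole principle, the 30 residue classes mod 30 are the pigeonholes.
With 30 integers one could put 1 in each residue class and have no class reach 2.
The 31st integer pushes some class to 2, so 30·1 + 1 = 31.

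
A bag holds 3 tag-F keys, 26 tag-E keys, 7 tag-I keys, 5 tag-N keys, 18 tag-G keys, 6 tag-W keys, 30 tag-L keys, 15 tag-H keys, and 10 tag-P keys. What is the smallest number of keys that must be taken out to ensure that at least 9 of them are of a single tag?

62

An adversary could hand out at most 8 keys per tag (4 tags run out sooner): 3 + 8 + 7 + 5 + 8 + 6 + 8 + 8 + 8 = 61 keys and still no tag has 9.
Pigeonhole: one more key lands in a tag already at 8, so 62 draws are enough and 61 are not.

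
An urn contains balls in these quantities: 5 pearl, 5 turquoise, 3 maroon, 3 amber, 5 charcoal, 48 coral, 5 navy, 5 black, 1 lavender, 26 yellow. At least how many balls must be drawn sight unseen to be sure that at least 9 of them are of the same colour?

49

By the pigeonhole principle, put each drawn ball into a box by colour. The largest draw with every box below 9 takes min(count, 8) from each colour; colours with fewer than 8 contribute all they have.
Σ min(cᵢ, 8) = 5 + 5 + 3 + 3 + 5 + 8 + 5 + 5 + 1 + 8 = 48.
Draw number 48 + 1 = 49 must push one box to 9.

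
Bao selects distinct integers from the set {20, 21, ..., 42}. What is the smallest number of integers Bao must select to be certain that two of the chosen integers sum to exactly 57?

A set avoiding the sum 57 can contain at most one of each pair {x, 57−x}, plus the 5 elements whose complement lies outside the range.
The integers 29, …, 42 (14 of them) are such a set: any two sum to at least 29+30 = 59 > 57.
By pigeonhole, any 15th integer completes one of the 9 pairs, so 15 choices force a sum of 57.

15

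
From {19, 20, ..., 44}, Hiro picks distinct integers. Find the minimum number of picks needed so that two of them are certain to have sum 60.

16

Group the elements by complementary pair {x, 60−x}: {19,41}, {20,40}, {21,39}, …, giving 11 two-element pairs, the single value 30 (it cannot pair with itself since the integers are distinct), and 3 integers whose partner 60−x falls outside [19,44].
By pigeonhole, treating each of those 15 groups as a pigeonhole, one can pick one integer per group — 15 integers — with no two summing to 60.
The 16th integer lands in an occupied pair, forcing a sum of 60.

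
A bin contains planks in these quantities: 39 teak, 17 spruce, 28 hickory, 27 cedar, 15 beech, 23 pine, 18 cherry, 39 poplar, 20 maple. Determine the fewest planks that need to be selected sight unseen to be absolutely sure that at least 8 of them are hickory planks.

206

In the worst case for collecting hickory planks, every non-hickory plank comes out first.
There are 39 + 17 + 27 + 15 + 23 + 18 + 39 + 20 = 198 non-hickory planks altogether.
After those, each further plank must be hickory, so 198 + 8 = 206 draws guarantee 8 hickory planks.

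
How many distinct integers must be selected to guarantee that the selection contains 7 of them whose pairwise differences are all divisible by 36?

217

Integers whose pairwise differences are multiples of 36 are exactly those sharing a remainder mod 36. By the pigeonhole principle, the 36 residue classes mod 36 are the pigeonholes.
With 216 integers one could put 6 in each residue class and have no class reach 7.
The 217th integer pushes some class to 7, so 36·6 + 1 = 217.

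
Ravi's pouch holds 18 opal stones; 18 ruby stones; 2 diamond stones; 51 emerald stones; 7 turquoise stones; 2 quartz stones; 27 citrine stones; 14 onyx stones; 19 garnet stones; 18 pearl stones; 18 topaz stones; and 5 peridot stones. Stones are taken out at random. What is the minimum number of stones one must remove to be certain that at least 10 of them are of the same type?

By pigeonhole, the 12 types are the holes; the stones drawn are the pigeons.
To avoid 10 of any one type, the worst case takes at most 9 of each type, or every stone of a type that has fewer than 9.
That gives 9 + 9 + 2 + 9 + 7 + 2 + 9 + 9 + 9 + 9 + 9 + 5 = 88 stones with no type reaching 10.
The next stone forces some type to 10, so 88 + 1 = 89.

89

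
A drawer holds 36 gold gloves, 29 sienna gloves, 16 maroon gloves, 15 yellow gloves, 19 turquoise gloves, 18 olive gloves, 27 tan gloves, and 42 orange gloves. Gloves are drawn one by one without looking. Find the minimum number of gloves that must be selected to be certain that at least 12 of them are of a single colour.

The 8 colours are the holes; the gloves drawn are the pigeons.
To avoid 12 of any one colour, the worst case takes at most 11 of each colour.
That gives 11 + 11 + 11 + 11 + 11 + 11 + 11 + 11 = 88 gloves with no colour reaching 12.
The next glove forces some colour to 12, so 88 + 1 = 89.

89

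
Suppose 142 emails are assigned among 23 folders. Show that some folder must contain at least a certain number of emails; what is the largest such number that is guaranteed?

The 23 folders are the holes and the 142 emails are the pigeons.
If every folder held at most 6 emails, the total would be at most 23 × 6 = 138, which is less than 142.
So some folder holds at least ⌈142/23⌉ = 7 emails.

7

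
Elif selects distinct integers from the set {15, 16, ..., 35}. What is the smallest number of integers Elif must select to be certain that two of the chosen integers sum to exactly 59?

A set avoiding the sum 59 can contain at most one of each pair {x, 59−x}, plus the 9 elements whose complement lies outside the range.
The integers 15, …, 29 (15 of them) are such a set: any two sum to at least 15+16 = 31 and at most 28+29 = 57 < 59.
By the pigeonhole principle, any 16th integer completes one of the 6 pairs, so 16 choices force a sum of 59.

16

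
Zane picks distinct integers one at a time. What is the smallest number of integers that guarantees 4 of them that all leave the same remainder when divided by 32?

By pigeonhole, the 32 residue classes mod 32 are the pigeonholes.
With 96 integers one could put 3 in each residue class and have no class reach 4.
The 97th integer pushes some class to 4, so 32·3 + 1 = 97.

97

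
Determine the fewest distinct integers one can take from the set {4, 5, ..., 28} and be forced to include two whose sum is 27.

Two chosen integers sum to 27 exactly when both halves of some pair {x, 27−x} with 4 ≤ x ≤ 27−x ≤ 23 are chosen — 10 such pairs.
The remaining 5 elements (those with no distinct partner in range) can never complete a 27-sum, so the worst case takes all of them and one from each pair: 5 + 10 = 15.
The 16th integer has to be the second member of some pair, so 15 + 1 = 16.

16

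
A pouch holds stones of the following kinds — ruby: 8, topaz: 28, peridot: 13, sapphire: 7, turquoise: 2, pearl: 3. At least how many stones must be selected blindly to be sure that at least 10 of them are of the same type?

39

An adversary could hand out at most 9 stones per type (4 types run out sooner): 8 + 9 + 9 + 7 + 2 + 3 = 38 stones and still no type has 10.
One more stone lands in a type already at 9, so 39 draws are enough and 38 are not.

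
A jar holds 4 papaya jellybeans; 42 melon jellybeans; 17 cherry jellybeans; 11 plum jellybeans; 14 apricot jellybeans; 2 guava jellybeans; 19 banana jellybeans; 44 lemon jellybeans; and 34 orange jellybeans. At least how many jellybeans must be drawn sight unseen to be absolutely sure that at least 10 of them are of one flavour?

70

An adversary could hand out at most 9 jellybeans per flavour (papaya, guava run out sooner): 4 + 9 + 9 + 9 + 9 + 2 + 9 + 9 + 9 = 69 jellybeans and still no flavour has 10.
By the pigeonhole principle, one more jellybean lands in a flavour already at 9, so 70 draws are enough and 69 are not.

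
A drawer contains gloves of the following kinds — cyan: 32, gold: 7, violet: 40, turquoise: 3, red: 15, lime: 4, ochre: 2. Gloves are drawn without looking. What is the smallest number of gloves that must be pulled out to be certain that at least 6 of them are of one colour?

30

Put each drawn glove into a box by colour. The largest draw with every box below 6 takes min(count, 5) from each colour; colours with fewer than 5 contribute all they have.
Σ min(cᵢ, 5) = 5 + 5 + 5 + 3 + 5 + 4 + 2 = 29.
Draw number 29 + 1 = 30 must push one box to 6.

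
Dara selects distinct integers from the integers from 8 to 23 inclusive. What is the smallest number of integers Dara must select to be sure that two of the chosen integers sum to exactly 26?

12

A set avoiding the sum 26 can contain at most one of each pair {x, 26−x}, plus the 6 elements whose complement lies outside the range or equal to its own complement.
The integers 13, …, 23 (11 of them) are such a set: any two sum to at least 13+14 = 27 > 26.
Any 12th integer completes one of the 5 pairs, so 12 choices force a sum of 26.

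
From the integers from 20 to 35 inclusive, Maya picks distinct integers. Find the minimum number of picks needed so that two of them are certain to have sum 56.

10

Group the elements by complementary pair {x, 56−x}: {21,35}, {22,34}, {23,33}, …, giving 7 two-element pairs, the single value 28 (it cannot pair with itself since the integers are distinct), and 1 integer whose partner 56−x falls outside [20,35].
By pigeonhole, treating each of those 9 groups as a pigeonhole, one can pick one integer per group — 9 integers — with no two summing to 56.
The 10th integer lands in an occupied pair, forcing a sum of 56.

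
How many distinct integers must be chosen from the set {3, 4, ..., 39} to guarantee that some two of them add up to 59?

28

Two chosen integers sum to 59 exactly when both halves of some pair {x, 59−x} with 20 ≤ x ≤ 59−x ≤ 39 are chosen — 10 such pairs.
The remaining 17 elements (those with no distinct partner in range) can never complete a 59-sum, so the worst case takes all of them and one from each pair: 17 + 10 = 27.
By pigeonhole, the 28th integer has to be the second member of some pair, so 27 + 1 = 28.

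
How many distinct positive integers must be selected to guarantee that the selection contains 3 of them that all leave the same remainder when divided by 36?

By the pigeonhole principle, the 36 residue classes mod 36 are the pigeonholes.
With 72 integers one could put 2 in each residue class and have no class reach 3.
The 73rd integer pushes some class to 3, so 36·2 + 1 = 73.

73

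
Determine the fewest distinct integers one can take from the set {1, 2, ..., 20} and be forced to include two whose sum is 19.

12

Group the elements by complementary pair {x, 19−x}: {1,18}, {2,17}, {3,16}, …, giving 9 two-element pairs and 2 integers whose partner 19−x falls outside [1,20].
Pigeonhole: treating each of those 11 groups as a pigeonhole, one can pick one integer per group — 11 integers — with no two summing to 19.
The 12th integer lands in an occupied pair, forcing a sum of 19.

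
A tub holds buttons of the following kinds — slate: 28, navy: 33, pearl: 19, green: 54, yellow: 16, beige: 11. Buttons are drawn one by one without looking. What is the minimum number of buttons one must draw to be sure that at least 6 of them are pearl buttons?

148

In the worst case for collecting pearl buttons, every non-pearl button comes out first.
There are 28 + 33 + 54 + 16 + 11 = 142 non-pearl buttons altogether.
After those, each further button must be pearl, so 142 + 6 = 148 draws guarantee 6 pearl buttons.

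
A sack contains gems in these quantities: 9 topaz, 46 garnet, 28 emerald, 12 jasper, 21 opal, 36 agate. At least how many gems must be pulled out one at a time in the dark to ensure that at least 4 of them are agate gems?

120

In the worst case for collecting agate gems, every non-agate gem comes out first.
There are 9 + 46 + 28 + 12 + 21 = 116 non-agate gems altogether.
After those, each further gem must be agate, so 116 + 4 = 120 draws guarantee 4 agate gems.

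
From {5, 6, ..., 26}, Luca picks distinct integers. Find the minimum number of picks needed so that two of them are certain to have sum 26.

Two chosen integers sum to 26 exactly when both halves of some pair {x, 26−x} with 5 ≤ x ≤ 26−x ≤ 21 are chosen — 8 such pairs.
The remaining 6 elements (those with no distinct partner in range) can never complete a 26-sum, so the worst case takes all of them and one from each pair: 6 + 8 = 14.
By pigeonhole, the 15th integer has to be the second member of some pair, so 14 + 1 = 15.

15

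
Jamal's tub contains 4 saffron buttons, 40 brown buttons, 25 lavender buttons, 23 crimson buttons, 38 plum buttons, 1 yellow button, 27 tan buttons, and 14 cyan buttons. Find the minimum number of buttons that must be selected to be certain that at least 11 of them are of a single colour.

66

An adversary could hand out at most 10 buttons per colour (saffron, yellow run out sooner): 4 + 10 + 10 + 10 + 10 + 1 + 10 + 10 = 65 buttons and still no colour has 11.
By the pigeonhole principle, one more button lands in a colour already at 10, so 66 draws are enough and 65 are not.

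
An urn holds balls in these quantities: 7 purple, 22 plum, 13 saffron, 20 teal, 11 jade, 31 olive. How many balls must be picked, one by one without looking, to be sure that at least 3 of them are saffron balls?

In the worst case for collecting saffron balls, every non-saffron ball comes out first.
There are 7 + 22 + 20 + 11 + 31 = 91 non-saffron balls altogether.
After those, each further ball must be saffron, so 91 + 3 = 94 draws guarantee 3 saffron balls.

94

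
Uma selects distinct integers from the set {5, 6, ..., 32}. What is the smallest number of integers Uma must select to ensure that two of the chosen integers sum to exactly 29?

19

Two chosen integers sum to 29 exactly when both halves of some pair {x, 29−x} with 5 ≤ x ≤ 29−x ≤ 24 are chosen — 10 such pairs.
The remaining 8 elements (those with no distinct partner in range) can never complete a 29-sum, so the worst case takes all of them and one from each pair: 8 + 10 = 18.
The 19th integer has to be the second member of some pair, so 18 + 1 = 19.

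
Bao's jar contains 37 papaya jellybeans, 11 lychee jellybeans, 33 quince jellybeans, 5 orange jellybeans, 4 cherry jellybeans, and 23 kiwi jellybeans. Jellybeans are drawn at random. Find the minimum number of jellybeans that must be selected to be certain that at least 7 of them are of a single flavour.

By pigeonhole, the 6 flavours are the holes; the jellybeans drawn are the pigeons.
To avoid 7 of any one flavour, the worst case takes at most 6 of each flavour, or every jellybean of a flavour that has fewer than 6.
That gives 6 + 6 + 6 + 5 + 4 + 6 = 33 jellybeans with no flavour reaching 7.
The next jellybean forces some flavour to 7, so 33 + 1 = 34.

34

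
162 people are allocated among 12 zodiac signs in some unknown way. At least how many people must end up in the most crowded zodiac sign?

14

Pigeonhole: the 12 zodiac signs are the holes and the 162 people are the pigeons.
If every zodiac sign held at most 13 people, the total would be at most 12 × 13 = 156, which is less than 162.
So some zodiac sign holds at least ⌈162/12⌉ = 14 people.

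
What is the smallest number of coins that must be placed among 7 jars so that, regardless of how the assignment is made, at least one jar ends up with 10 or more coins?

64

With 63 coins one could put exactly 9 in each of the 7 jars, and no jar would reach 10.
One more coin must land in a jar that already has 9, giving it 10.
So 7 × 9 + 1 = 64 coins are required.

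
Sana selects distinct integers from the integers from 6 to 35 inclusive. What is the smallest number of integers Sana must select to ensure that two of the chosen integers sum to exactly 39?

Two chosen integers sum to 39 exactly when both halves of some pair {x, 39−x} with 6 ≤ x ≤ 39−x ≤ 33 are chosen — 14 such pairs.
The remaining 2 elements (those with no distinct partner in range) can never complete a 39-sum, so the worst case takes all of them and one from each pair: 2 + 14 = 16.
By the pigeonhole principle, the 17th integer has to be the second member of some pair, so 16 + 1 = 17.

17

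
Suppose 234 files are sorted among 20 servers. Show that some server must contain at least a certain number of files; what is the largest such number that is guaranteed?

By pigeonhole, the 20 servers are the holes and the 234 files are the pigeons.
If every server held at most 11 files, the total would be at most 20 × 11 = 220, which is less than 234.
So some server holds at least ⌈234/20⌉ = 12 files.

12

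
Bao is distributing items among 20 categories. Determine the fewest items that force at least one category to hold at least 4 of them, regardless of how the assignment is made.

61

With 60 items one could put exactly 3 in each of the 20 categories, and no category would reach 4.
Pigeonhole: one more item must land in a category that already has 3, giving it 4.
So 20 × 3 + 1 = 61 items are required.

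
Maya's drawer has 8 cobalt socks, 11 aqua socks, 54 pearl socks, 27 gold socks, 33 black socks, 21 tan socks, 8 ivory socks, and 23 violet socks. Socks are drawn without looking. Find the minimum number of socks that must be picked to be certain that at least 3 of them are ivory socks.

180

In the worst case for collecting ivory socks, every non-ivory sock comes out first.
There are 8 + 11 + 54 + 27 + 33 + 21 + 23 = 177 non-ivory socks altogether.
After those, each further sock must be ivory, so 177 + 3 = 180 draws guarantee 3 ivory socks.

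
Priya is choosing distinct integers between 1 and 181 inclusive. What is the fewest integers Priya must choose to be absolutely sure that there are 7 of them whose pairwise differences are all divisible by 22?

Integers whose pairwise differences are multiples of 22 are exactly those sharing a remainder mod 22. By the pigeonhole principle, the 22 residue classes mod 22 are the pigeonholes.
With 132 integers one could put 6 in each residue class and have no class reach 7.
The 133rd integer pushes some class to 7, so 22·6 + 1 = 133.

133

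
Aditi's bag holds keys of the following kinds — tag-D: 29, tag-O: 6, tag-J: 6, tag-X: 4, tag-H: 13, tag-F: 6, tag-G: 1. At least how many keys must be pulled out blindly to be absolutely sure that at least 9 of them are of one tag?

By the pigeonhole principle, the 7 tags are the holes; the keys drawn are the pigeons.
To avoid 9 of any one tag, the worst case takes at most 8 of each tag, or every key of a tag that has fewer than 8.
That gives 8 + 6 + 6 + 4 + 8 + 6 + 1 = 39 keys with no tag reaching 9.
The next key forces some tag to 9, so 39 + 1 = 40.

40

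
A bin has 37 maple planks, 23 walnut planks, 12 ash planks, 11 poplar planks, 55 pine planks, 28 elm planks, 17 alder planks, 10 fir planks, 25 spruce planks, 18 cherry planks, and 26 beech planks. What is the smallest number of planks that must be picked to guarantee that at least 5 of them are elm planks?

In the worst case for collecting elm planks, every non-elm plank comes out first.
There are 37 + 23 + 12 + 11 + 55 + 17 + 10 + 25 + 18 + 26 = 234 non-elm planks altogether.
After those, each further plank must be elm, so 234 + 5 = 239 draws guarantee 5 elm planks.

239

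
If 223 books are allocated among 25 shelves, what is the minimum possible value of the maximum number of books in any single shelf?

9

The 25 shelves are the holes and the 223 books are the pigeons.
If every shelf held at most 8 books, the total would be at most 25 × 8 = 200, which is less than 223.
So some shelf holds at least ⌈223/25⌉ = 9 books.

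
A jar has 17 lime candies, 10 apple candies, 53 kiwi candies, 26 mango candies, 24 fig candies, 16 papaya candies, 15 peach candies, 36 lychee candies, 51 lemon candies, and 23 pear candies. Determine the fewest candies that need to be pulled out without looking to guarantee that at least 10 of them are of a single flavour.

The 10 flavours are the holes; the candies drawn are the pigeons.
To avoid 10 of any one flavour, the worst case takes at most 9 of each flavour.
That gives 9 + 9 + 9 + 9 + 9 + 9 + 9 + 9 + 9 + 9 = 90 candies with no flavour reaching 10.
The next candy forces some flavour to 10, so 90 + 1 = 91.

91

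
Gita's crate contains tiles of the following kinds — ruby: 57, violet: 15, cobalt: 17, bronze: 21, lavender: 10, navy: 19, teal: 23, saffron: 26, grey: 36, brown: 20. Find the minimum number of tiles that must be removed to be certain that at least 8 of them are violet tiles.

In the worst case for collecting violet tiles, every non-violet tile comes out first.
There are 57 + 17 + 21 + 10 + 19 + 23 + 26 + 36 + 20 = 229 non-violet tiles altogether.
After those, each further tile must be violet, so 229 + 8 = 237 draws guarantee 8 violet tiles.

237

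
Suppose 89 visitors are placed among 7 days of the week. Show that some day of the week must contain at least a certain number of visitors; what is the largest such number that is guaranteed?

13

The 7 days of the week are the holes and the 89 visitors are the pigeons.
If every day of the week held at most 12 visitors, the total would be at most 7 × 12 = 84, which is less than 89.
So some day of the week holds at least ⌈89/7⌉ = 13 visitors.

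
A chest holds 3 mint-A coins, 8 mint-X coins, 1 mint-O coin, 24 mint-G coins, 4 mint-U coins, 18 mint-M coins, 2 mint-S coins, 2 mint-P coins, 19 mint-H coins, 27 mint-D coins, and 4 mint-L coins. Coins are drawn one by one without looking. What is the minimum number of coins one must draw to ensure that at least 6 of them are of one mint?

By the pigeonhole principle, put each drawn coin into a box by mint. The largest draw with every box below 6 takes min(count, 5) from each mint; mints with fewer than 5 contribute all they have.
Σ min(cᵢ, 5) = 3 + 5 + 1 + 5 + 4 + 5 + 2 + 2 + 5 + 5 + 4 = 41.
Draw number 41 + 1 = 42 must push one box to 6.

42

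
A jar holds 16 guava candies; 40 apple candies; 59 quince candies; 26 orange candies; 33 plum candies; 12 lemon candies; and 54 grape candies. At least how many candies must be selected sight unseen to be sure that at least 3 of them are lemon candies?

231

In the worst case for collecting lemon candies, every non-lemon candy comes out first.
There are 16 + 40 + 59 + 26 + 33 + 54 = 228 non-lemon candies altogether.
After those, each further candy must be lemon, so 228 + 3 = 231 draws guarantee 3 lemon candies.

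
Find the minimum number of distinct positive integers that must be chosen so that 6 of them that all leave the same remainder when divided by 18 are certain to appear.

91

The 18 residue classes mod 18 are the pigeonholes.
With 90 integers one could put 5 in each residue class and have no class reach 6.
The 91st integer pushes some class to 6, so 18·5 + 1 = 91.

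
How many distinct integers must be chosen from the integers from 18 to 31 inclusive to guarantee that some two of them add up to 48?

9

Group the elements by complementary pair {x, 48−x}: {18,30}, {19,29}, {20,28}, …, giving 6 two-element pairs, the single value 24 (it cannot pair with itself since the integers are distinct), and 1 integer whose partner 48−x falls outside [18,31].
By the pigeonhole principle, treating each of those 8 groups as a pigeonhole, one can pick one integer per group — 8 integers — with no two summing to 48.
The 9th integer lands in an occupied pair, forcing a sum of 48.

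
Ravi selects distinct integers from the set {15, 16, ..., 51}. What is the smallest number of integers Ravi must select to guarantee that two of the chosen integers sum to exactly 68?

21

Two chosen integers sum to 68 exactly when both halves of some pair {x, 68−x} with 17 ≤ x ≤ 68−x ≤ 51 are chosen — 17 such pairs.
The remaining 3 elements (those with no distinct partner in range) can never complete a 68-sum, so the worst case takes all of them and one from each pair: 3 + 17 = 20.
By the pigeonhole principle, the 21st integer has to be the second member of some pair, so 20 + 1 = 21.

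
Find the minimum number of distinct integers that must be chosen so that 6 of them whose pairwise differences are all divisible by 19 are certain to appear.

Integers whose pairwise differences are multiples of 19 are exactly those sharing a remainder mod 19. The 19 residue classes mod 19 are the pigeonholes.
With 95 integers one could put 5 in each residue class and have no class reach 6.
The 96th integer pushes some class to 6, so 19·5 + 1 = 96.

96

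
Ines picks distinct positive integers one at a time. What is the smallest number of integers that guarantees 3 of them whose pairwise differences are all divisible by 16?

33

Integers whose pairwise differences are multiples of 16 are exactly those sharing a remainder mod 16. By pigeonhole, the 16 residue classes mod 16 are the pigeonholes.
With 32 integers one could put 2 in each residue class and have no class reach 3.
The 33rd integer pushes some class to 3, so 16·2 + 1 = 33.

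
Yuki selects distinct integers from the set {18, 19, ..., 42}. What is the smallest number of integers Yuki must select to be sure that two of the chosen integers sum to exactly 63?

Two chosen integers sum to 63 exactly when both halves of some pair {x, 63−x} with 21 ≤ x ≤ 63−x ≤ 42 are chosen — 11 such pairs.
The remaining 3 elements (those with no distinct partner in range) can never complete a 63-sum, so the worst case takes all of them and one from each pair: 3 + 11 = 14.
The 15th integer has to be the second member of some pair, so 14 + 1 = 15.

15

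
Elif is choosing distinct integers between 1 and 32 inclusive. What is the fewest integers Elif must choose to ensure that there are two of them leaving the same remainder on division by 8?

9

Pigeonhole: the 8 residue classes mod 8 are the pigeonholes.
With 8 integers one could put 1 in each residue class and have no class reach 2.
The 9th integer pushes some class to 2, so 8·1 + 1 = 9.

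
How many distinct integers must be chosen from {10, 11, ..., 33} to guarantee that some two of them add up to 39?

Group the elements by complementary pair {x, 39−x}: {10,29}, {11,28}, {12,27}, …, giving 10 two-element pairs and 4 integers whose partner 39−x falls outside [10,33].
Pigeonhole: treating each of those 14 groups as a pigeonhole, one can pick one integer per group — 14 integers — with no two summing to 39.
The 15th integer lands in an occupied pair, forcing a sum of 39.

15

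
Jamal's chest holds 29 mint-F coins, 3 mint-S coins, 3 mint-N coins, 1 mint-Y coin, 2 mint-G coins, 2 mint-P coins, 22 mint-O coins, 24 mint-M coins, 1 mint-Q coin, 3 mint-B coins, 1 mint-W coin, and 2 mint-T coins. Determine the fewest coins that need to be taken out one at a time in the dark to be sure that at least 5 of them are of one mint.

Put each drawn coin into a box by mint. The largest draw with every box below 5 takes min(count, 4) from each mint; mints with fewer than 4 contribute all they have.
Σ min(cᵢ, 4) = 4 + 3 + 3 + 1 + 2 + 2 + 4 + 4 + 1 + 3 + 1 + 2 = 30.
Draw number 30 + 1 = 31 must push one box to 5.

31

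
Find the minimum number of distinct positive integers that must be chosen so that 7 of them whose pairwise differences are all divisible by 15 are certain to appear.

Integers whose pairwise differences are multiples of 15 are exactly those sharing a remainder mod 15. By pigeonhole, the 15 residue classes mod 15 are the pigeonholes.
With 90 integers one could put 6 in each residue class and have no class reach 7.
The 91st integer pushes some class to 7, so 15·6 + 1 = 91.

91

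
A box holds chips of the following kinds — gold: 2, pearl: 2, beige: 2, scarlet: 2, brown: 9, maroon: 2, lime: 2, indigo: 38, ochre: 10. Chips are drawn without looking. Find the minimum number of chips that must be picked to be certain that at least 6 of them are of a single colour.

Pigeonhole: put each drawn chip into a box by colour. The largest draw with every box below 6 takes min(count, 5) from each colour; colours with fewer than 5 contribute all they have.
Σ min(cᵢ, 5) = 2 + 2 + 2 + 2 + 5 + 2 + 2 + 5 + 5 = 27.
Draw number 27 + 1 = 28 must push one box to 6.

28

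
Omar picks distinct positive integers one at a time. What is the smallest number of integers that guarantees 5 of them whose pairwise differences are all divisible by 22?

89

Integers whose pairwise differences are multiples of 22 are exactly those sharing a remainder mod 22. Pigeonhole: the 22 residue classes mod 22 are the pigeonholes.
With 88 integers one could put 4 in each residue class and have no class reach 5.
The 89th integer pushes some class to 5, so 22·4 + 1 = 89.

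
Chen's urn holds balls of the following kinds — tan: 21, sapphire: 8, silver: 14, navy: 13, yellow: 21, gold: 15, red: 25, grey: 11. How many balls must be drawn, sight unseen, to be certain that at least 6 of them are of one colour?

41

The 8 colours are the holes; the balls drawn are the pigeons.
To avoid 6 of any one colour, the worst case takes at most 5 of each colour.
That gives 5 + 5 + 5 + 5 + 5 + 5 + 5 + 5 = 40 balls with no colour reaching 6.
The next ball forces some colour to 6, so 40 + 1 = 41.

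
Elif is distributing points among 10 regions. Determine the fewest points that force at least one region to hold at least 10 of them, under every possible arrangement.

With 90 points one could put exactly 9 in each of the 10 regions, and no region would reach 10.
One more point must land in a region that already has 9, giving it 10.
So 10 × 9 + 1 = 91 points are required.

91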